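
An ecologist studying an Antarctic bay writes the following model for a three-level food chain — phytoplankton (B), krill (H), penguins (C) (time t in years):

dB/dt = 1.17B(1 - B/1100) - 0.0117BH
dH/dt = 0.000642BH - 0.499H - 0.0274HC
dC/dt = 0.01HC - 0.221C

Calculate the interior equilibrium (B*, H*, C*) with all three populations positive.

From dC/dt = 0: 0.01H* = 0.221, so H* = 22.1.
From dB/dt = 0: 1.17(1 - B*/1100) = 0.0117·22.1, giving B* = 1100·(1 - 0.221) = 857.
From dH/dt = 0: 0.000642·857 - 0.499 = 0.0274C*, so C* = 0.0511/0.0274 = 1.87.

B* ≈ 857, H* ≈ 22.1, C* ≈ 1.87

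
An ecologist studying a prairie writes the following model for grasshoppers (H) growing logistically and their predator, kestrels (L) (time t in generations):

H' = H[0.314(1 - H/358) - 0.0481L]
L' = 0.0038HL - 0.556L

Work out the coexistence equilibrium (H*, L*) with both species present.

From dL/dt = 0 with L > 0: 0.0038H* = 0.556, so H* = 146.
Substitute into dH/dt = 0: 0.314(1 - 146/358) = 0.0481L*.
The bracket is 0.591, giving L* = 0.186/0.0481 = 3.86.

H* ≈ 146, L* ≈ 3.86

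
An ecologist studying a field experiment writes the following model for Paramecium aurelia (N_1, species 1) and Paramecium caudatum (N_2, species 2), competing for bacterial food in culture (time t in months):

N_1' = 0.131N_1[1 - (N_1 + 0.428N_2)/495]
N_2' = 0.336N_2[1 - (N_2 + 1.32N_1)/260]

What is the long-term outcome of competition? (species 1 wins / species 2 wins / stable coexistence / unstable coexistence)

species 1 excludes species 2

Compare the nullcline intercepts: K1/α12 = 495/0.428 = 1160 > K2 = 260; K2/α21 = 260/1.32 = 197 < K1 = 495.
Since the inequalities point opposite ways, species 1 can invade but species 2 cannot.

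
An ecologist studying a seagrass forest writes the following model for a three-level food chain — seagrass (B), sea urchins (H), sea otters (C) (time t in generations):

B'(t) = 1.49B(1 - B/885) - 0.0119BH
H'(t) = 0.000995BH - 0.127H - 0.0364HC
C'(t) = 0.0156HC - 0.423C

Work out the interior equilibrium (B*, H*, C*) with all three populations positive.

B* ≈ 693, H* ≈ 27.1, C* ≈ 15.5

From dC/dt = 0: 0.0156H* = 0.423, so H* = 27.1.
From dB/dt = 0: 1.49(1 - B*/885) = 0.0119·27.1, giving B* = 885·(1 - 0.217) = 693.
From dH/dt = 0: 0.000995·693 - 0.127 = 0.0364C*, so C* = 0.563/0.0364 = 15.5.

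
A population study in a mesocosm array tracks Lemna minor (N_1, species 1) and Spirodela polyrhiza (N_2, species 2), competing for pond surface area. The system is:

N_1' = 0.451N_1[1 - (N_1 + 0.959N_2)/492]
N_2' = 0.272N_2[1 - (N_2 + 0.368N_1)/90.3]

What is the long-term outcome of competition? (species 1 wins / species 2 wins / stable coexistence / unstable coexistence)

Compare the nullcline intercepts: K1/α12 = 492/0.959 = 513 > K2 = 90.3; K2/α21 = 90.3/0.368 = 245 < K1 = 492.
Since the inequalities point opposite ways, species 1 can invade but species 2 cannot.

species 1 excludes species 2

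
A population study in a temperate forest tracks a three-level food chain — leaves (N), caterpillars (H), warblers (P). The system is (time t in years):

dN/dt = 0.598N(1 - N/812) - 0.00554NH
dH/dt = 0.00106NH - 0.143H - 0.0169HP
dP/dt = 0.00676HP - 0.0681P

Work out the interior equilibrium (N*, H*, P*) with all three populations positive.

From dP/dt = 0: 0.00676H* = 0.0681, so H* = 10.1.
From dN/dt = 0: 0.598(1 - N*/812) = 0.00554·10.1, giving N* = 812·(1 - 0.0933) = 736.
From dH/dt = 0: 0.00106·736 - 0.143 = 0.0169P*, so P* = 0.637/0.0169 = 37.7.

N* ≈ 736, H* ≈ 10.1, P* ≈ 37.7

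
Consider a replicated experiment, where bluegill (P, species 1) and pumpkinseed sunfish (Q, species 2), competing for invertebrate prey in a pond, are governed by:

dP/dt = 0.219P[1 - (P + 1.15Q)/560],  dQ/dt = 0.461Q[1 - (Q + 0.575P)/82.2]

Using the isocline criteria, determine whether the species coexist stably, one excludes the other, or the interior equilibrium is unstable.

species 1 excludes species 2

Compare the nullcline intercepts: K1/α12 = 560/1.15 = 487 > K2 = 82.2; K2/α21 = 82.2/0.575 = 143 < K1 = 560.
Since the inequalities point opposite ways, species 1 can invade but species 2 cannot.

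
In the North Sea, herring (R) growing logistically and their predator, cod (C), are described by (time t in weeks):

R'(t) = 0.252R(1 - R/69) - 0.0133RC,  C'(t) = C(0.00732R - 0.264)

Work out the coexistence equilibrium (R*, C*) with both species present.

R* ≈ 36.1, C* ≈ 9.04

From dC/dt = 0 with C > 0: 0.00732R* = 0.264, so R* = 36.1.
Substitute into dR/dt = 0: 0.252(1 - 36.1/69) = 0.0133C*.
The bracket is 0.477, giving C* = 0.12/0.0133 = 9.04.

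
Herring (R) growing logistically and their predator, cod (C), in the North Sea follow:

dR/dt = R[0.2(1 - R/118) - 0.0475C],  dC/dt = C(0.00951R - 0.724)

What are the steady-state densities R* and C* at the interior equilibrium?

From dC/dt = 0 with C > 0: 0.00951R* = 0.724, so R* = 76.1.
Substitute into dR/dt = 0: 0.2(1 - 76.1/118) = 0.0475C*.
The bracket is 0.355, giving C* = 0.071/0.0475 = 1.49.

R* ≈ 76.1, C* ≈ 1.49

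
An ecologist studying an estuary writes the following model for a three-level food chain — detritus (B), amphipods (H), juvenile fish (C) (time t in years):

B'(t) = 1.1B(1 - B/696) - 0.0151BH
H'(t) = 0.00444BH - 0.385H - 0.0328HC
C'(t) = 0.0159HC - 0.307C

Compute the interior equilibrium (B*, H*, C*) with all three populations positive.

From dC/dt = 0: 0.0159H* = 0.307, so H* = 19.3.
From dB/dt = 0: 1.1(1 - B*/696) = 0.0151·19.3, giving B* = 696·(1 - 0.265) = 512.
From dH/dt = 0: 0.00444·512 - 0.385 = 0.0328C*, so C* = 1.89/0.0328 = 57.5.

B* ≈ 512, H* ≈ 19.3, C* ≈ 57.5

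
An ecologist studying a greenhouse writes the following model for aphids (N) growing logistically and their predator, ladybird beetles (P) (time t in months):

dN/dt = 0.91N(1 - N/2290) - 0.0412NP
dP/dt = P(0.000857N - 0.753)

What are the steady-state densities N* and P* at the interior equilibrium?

From dP/dt = 0 with P > 0: 0.000857N* = 0.753, so N* = 879.
Substitute into dN/dt = 0: 0.91(1 - 879/2290) = 0.0412P*.
The bracket is 0.616, giving P* = 0.561/0.0412 = 13.6.

N* ≈ 879, P* ≈ 13.6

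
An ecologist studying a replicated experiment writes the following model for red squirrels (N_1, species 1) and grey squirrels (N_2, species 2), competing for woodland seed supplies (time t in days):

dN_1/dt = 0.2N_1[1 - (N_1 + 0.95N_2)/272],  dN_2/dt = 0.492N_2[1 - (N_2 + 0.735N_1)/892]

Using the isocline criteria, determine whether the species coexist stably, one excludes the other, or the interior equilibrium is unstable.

species 2 excludes species 1

Compare the nullcline intercepts: K1/α12 = 272/0.95 = 286 < K2 = 892; K2/α21 = 892/0.735 = 1210 > K1 = 272.
Since the inequalities point opposite ways, species 2 can invade but species 1 cannot.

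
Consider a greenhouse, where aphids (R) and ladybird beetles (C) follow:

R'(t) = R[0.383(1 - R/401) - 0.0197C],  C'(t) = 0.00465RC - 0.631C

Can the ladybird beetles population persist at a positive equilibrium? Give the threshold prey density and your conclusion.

Threshold R = 136; K > 136, so yes, the predator persists.

The predator equation gives dC/dt > 0 only when R > 0.631/0.00465 = 136.
Without the predator, R → K = 401. Since 401 > 136, the predator can invade and persist.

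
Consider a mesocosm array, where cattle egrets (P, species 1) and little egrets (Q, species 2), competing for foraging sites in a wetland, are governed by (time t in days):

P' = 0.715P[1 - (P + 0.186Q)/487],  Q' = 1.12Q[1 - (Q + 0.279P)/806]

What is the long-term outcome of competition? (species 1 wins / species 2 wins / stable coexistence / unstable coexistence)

stable coexistence

Compare the nullcline intercepts: K1/α12 = 487/0.186 = 2620 > K2 = 806; K2/α21 = 806/0.279 = 2890 > K1 = 487.
Since both inequalities hold, each species can invade when rare, so the interior equilibrium is stable.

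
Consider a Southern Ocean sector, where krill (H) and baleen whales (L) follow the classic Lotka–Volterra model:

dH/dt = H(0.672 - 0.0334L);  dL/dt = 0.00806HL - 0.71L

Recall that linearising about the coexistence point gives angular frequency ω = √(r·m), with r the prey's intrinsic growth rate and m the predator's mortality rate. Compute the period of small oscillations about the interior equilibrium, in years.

Here r = 0.672 and m = 0.71, so r·m = 0.477.
ω = √0.477 = 0.691 per year, hence T = 2π/ω ≈ 9.1 years.

T ≈ 9.1 years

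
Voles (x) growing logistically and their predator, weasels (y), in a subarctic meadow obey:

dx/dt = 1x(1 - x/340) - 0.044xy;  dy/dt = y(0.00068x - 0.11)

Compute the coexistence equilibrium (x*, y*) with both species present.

From dy/dt = 0 with y > 0: 0.00068x* = 0.11, so x* = 162.
Substitute into dx/dt = 0: 1(1 - 162/340) = 0.044y*.
The bracket is 0.524, giving y* = 0.524/0.044 = 11.9.

x* ≈ 162, y* ≈ 11.9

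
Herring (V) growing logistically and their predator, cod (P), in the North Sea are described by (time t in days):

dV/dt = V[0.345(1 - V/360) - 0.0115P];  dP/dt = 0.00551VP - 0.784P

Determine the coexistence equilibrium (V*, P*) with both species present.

From dP/dt = 0 with P > 0: 0.00551V* = 0.784, so V* = 142.
Substitute into dV/dt = 0: 0.345(1 - 142/360) = 0.0115P*.
The bracket is 0.605, giving P* = 0.209/0.0115 = 18.1.

V* ≈ 142, P* ≈ 18.1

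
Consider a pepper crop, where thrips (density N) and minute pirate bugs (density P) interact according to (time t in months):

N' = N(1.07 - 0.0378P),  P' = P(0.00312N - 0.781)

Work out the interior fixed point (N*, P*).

Set dP/dt = 0 with P > 0: 0.00312N - 0.781 = 0, so N* = 0.781/0.00312 = 250.
Set dN/dt = 0 with N > 0: 1.07 - 0.0378P = 0, so P* = 1.07/0.0378 = 28.3.

N* ≈ 250, P* ≈ 28.3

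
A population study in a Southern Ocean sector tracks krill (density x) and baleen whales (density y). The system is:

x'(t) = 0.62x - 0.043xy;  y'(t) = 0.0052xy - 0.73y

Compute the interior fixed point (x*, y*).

x* ≈ 140, y* ≈ 14.4

Set dy/dt = 0 with y > 0: 0.0052x - 0.73 = 0, so x* = 0.73/0.0052 = 140.
Set dx/dt = 0 with x > 0: 0.62 - 0.043y = 0, so y* = 0.62/0.043 = 14.4.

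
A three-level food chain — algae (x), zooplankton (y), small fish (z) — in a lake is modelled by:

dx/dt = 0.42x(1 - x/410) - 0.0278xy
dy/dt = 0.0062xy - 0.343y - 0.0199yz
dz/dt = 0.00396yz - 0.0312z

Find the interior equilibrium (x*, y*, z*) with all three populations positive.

x* ≈ 196, y* ≈ 7.88, z* ≈ 43.9

From dz/dt = 0: 0.00396y* = 0.0312, so y* = 7.88.
From dx/dt = 0: 0.42(1 - x*/410) = 0.0278·7.88, giving x* = 410·(1 - 0.522) = 196.
From dy/dt = 0: 0.0062·196 - 0.343 = 0.0199z*, so z* = 0.873/0.0199 = 43.9.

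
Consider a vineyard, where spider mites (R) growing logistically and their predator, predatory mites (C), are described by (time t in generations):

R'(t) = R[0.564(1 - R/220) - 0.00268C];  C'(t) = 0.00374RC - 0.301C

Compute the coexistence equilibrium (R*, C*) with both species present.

From dC/dt = 0 with C > 0: 0.00374R* = 0.301, so R* = 80.5.
Substitute into dR/dt = 0: 0.564(1 - 80.5/220) = 0.00268C*.
The bracket is 0.634, giving C* = 0.358/0.00268 = 133.

R* ≈ 80.5, C* ≈ 133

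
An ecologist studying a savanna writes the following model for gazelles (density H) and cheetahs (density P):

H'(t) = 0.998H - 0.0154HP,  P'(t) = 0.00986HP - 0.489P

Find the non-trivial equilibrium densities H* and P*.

Set dP/dt = 0 with P > 0: 0.00986H - 0.489 = 0, so H* = 0.489/0.00986 = 49.6.
Set dH/dt = 0 with H > 0: 0.998 - 0.0154P = 0, so P* = 0.998/0.0154 = 64.8.

H* ≈ 49.6, P* ≈ 64.8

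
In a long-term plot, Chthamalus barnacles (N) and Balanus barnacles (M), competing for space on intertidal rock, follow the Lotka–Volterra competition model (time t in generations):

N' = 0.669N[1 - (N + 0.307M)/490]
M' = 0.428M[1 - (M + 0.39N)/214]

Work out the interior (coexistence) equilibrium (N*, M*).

Setting both brackets to zero gives the nullclines N + 0.307M = 490 and 0.39N + M = 214.
Substituting M = 214 - 0.39N into the first: N(1 - 0.307·0.39) = 490 - 0.307·214.
So N* = 424/0.88 = 482, and then M* = 214 - 0.39·482 = 26.

N* ≈ 482, M* ≈ 26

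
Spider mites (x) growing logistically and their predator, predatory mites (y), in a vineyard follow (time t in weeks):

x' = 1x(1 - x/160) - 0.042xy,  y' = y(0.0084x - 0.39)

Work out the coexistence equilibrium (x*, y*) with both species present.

x* ≈ 46.4, y* ≈ 16.9

From dy/dt = 0 with y > 0: 0.0084x* = 0.39, so x* = 46.4.
Substitute into dx/dt = 0: 1(1 - 46.4/160) = 0.042y*.
The bracket is 0.71, giving y* = 0.71/0.042 = 16.9.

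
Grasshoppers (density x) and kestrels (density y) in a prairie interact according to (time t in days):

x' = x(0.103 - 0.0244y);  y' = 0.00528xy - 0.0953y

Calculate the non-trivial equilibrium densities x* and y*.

Set dy/dt = 0 with y > 0: 0.00528x - 0.0953 = 0, so x* = 0.0953/0.00528 = 18.
Set dx/dt = 0 with x > 0: 0.103 - 0.0244y = 0, so y* = 0.103/0.0244 = 4.22.

x* ≈ 18, y* ≈ 4.22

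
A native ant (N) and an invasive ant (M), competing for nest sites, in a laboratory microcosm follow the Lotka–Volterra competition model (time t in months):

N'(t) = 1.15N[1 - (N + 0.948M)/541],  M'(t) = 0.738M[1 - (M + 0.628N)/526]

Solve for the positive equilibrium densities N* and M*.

N* ≈ 105, M* ≈ 460

Setting both brackets to zero gives the nullclines N + 0.948M = 541 and 0.628N + M = 526.
Substituting M = 526 - 0.628N into the first: N(1 - 0.948·0.628) = 541 - 0.948·526.
So N* = 42.4/0.405 = 105, and then M* = 526 - 0.628·105 = 460.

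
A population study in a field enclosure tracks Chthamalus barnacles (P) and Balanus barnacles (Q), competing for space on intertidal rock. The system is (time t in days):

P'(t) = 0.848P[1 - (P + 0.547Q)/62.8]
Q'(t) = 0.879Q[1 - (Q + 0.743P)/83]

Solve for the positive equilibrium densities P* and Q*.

P* ≈ 29.3, Q* ≈ 61.2

Setting both brackets to zero gives the nullclines P + 0.547Q = 62.8 and 0.743P + Q = 83.
Substituting Q = 83 - 0.743P into the first: P(1 - 0.547·0.743) = 62.8 - 0.547·83.
So P* = 17.4/0.594 = 29.3, and then Q* = 83 - 0.743·29.3 = 61.2.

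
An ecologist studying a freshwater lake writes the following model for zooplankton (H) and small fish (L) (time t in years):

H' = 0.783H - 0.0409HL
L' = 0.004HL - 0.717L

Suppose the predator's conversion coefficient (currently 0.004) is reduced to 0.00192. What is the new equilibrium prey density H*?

At the interior fixed point, setting dL/dt = 0 with L > 0 fixes H* = (predator death rate)/(HL coefficient) — independent of the other coefficients.
With the change, H* = 0.717/0.00192 = 373; it rises from 179.

H* ≈ 373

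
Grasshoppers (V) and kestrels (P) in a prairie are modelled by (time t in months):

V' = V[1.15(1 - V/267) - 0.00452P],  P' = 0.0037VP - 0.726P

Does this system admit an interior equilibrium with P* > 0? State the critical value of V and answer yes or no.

The predator equation gives dP/dt > 0 only when V > 0.726/0.0037 = 196.
Without the predator, V → K = 267. Since 267 > 196, the predator can invade and persist.

Threshold V = 196; K > 196, so yes, the predator persists.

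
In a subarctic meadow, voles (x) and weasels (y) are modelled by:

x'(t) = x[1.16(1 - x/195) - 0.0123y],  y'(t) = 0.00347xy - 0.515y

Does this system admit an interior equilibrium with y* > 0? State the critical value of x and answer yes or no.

Threshold x = 148; K > 148, so yes, the predator persists.

The predator equation gives dy/dt > 0 only when x > 0.515/0.00347 = 148.
Without the predator, x → K = 195. Since 195 > 148, the predator can invade and persist.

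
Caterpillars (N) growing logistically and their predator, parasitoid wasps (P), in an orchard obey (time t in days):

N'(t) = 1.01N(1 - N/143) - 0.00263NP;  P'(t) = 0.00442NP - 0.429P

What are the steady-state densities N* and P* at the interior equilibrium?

N* ≈ 97.1, P* ≈ 123

From dP/dt = 0 with P > 0: 0.00442N* = 0.429, so N* = 97.1.
Substitute into dN/dt = 0: 1.01(1 - 97.1/143) = 0.00263P*.
The bracket is 0.321, giving P* = 0.324/0.00263 = 123.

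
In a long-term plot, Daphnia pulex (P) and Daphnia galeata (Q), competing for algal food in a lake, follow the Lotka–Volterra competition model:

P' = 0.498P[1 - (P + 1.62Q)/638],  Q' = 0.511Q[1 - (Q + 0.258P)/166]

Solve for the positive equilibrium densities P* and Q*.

P* ≈ 634, Q* ≈ 2.4

Setting both brackets to zero gives the nullclines P + 1.62Q = 638 and 0.258P + Q = 166.
Substituting Q = 166 - 0.258P into the first: P(1 - 1.62·0.258) = 638 - 1.62·166.
So P* = 369/0.582 = 634, and then Q* = 166 - 0.258·634 = 2.4.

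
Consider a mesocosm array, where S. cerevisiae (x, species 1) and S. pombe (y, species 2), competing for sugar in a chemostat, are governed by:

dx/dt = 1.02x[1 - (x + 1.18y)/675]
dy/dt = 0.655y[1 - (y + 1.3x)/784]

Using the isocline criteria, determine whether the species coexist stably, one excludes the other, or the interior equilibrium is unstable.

Compare the nullcline intercepts: K1/α12 = 675/1.18 = 572 < K2 = 784; K2/α21 = 784/1.3 = 603 < K1 = 675.
Since both are reversed, neither can invade when rare; the interior point is a saddle.

unstable coexistence (outcome depends on initial conditions)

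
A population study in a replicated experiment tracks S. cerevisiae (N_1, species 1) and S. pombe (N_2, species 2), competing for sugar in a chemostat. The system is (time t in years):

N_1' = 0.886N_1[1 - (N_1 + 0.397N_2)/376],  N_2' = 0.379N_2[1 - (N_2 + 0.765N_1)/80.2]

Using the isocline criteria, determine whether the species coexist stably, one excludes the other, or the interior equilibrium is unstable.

Compare the nullcline intercepts: K1/α12 = 376/0.397 = 947 > K2 = 80.2; K2/α21 = 80.2/0.765 = 105 < K1 = 376.
Since the inequalities point opposite ways, species 1 can invade but species 2 cannot.

species 1 excludes species 2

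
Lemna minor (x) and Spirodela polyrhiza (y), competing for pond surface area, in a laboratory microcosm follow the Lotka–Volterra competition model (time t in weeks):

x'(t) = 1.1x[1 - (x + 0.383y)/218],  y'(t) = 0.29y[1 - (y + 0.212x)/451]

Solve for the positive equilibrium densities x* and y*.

Setting both brackets to zero gives the nullclines x + 0.383y = 218 and 0.212x + y = 451.
Substituting y = 451 - 0.212x into the first: x(1 - 0.383·0.212) = 218 - 0.383·451.
So x* = 45.3/0.919 = 49.3, and then y* = 451 - 0.212·49.3 = 441.

x* ≈ 49.3, y* ≈ 441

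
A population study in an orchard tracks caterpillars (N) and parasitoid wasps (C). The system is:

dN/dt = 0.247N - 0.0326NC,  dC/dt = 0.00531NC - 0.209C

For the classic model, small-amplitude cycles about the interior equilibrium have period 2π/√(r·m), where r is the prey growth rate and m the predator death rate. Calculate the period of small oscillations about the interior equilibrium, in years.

Here r = 0.247 and m = 0.209, so r·m = 0.0516.
ω = √0.0516 = 0.227 per year, hence T = 2π/ω ≈ 27.7 years.

T ≈ 27.7 years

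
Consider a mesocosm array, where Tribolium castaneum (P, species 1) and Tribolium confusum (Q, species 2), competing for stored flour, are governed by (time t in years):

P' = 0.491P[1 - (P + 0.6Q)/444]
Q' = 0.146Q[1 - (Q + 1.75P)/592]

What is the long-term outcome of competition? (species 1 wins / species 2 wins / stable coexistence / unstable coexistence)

species 1 excludes species 2

Compare the nullcline intercepts: K1/α12 = 444/0.6 = 740 > K2 = 592; K2/α21 = 592/1.75 = 338 < K1 = 444.
Since the inequalities point opposite ways, species 1 can invade but species 2 cannot.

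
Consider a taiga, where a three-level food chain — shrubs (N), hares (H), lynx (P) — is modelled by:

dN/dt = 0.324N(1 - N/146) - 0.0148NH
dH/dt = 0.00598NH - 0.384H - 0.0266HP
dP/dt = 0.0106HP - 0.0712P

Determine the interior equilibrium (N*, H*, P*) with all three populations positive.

From dP/dt = 0: 0.0106H* = 0.0712, so H* = 6.72.
From dN/dt = 0: 0.324(1 - N*/146) = 0.0148·6.72, giving N* = 146·(1 - 0.307) = 101.
From dH/dt = 0: 0.00598·101 - 0.384 = 0.0266P*, so P* = 0.221/0.0266 = 8.32.

N* ≈ 101, H* ≈ 6.72, P* ≈ 8.32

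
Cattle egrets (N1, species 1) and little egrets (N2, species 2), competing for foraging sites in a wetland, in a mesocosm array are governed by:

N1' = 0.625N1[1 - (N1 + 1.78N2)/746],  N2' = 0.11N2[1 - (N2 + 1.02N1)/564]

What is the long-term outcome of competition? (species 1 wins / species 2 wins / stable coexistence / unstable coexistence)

Compare the nullcline intercepts: K1/α12 = 746/1.78 = 419 < K2 = 564; K2/α21 = 564/1.02 = 553 < K1 = 746.
Since both are reversed, neither can invade when rare; the interior point is a saddle.

unstable coexistence (outcome depends on initial conditions)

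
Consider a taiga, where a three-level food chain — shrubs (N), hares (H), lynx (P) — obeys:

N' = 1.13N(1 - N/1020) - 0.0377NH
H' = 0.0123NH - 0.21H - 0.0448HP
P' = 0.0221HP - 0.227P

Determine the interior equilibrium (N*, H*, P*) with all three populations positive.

From dP/dt = 0: 0.0221H* = 0.227, so H* = 10.3.
From dN/dt = 0: 1.13(1 - N*/1020) = 0.0377·10.3, giving N* = 1020·(1 - 0.343) = 670.
From dH/dt = 0: 0.0123·670 - 0.21 = 0.0448P*, so P* = 8.04/0.0448 = 179.

N* ≈ 670, H* ≈ 10.3, P* ≈ 179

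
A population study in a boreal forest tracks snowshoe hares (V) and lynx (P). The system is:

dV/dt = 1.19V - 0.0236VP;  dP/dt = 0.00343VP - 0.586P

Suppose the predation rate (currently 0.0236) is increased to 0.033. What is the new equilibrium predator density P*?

At the interior fixed point, setting dV/dt = 0 with V > 0 fixes P* = (prey growth rate)/(VP coefficient) — independent of the other coefficients.
With the change, P* = 1.19/0.033 = 36.1; it falls from 50.4.

P* ≈ 36.1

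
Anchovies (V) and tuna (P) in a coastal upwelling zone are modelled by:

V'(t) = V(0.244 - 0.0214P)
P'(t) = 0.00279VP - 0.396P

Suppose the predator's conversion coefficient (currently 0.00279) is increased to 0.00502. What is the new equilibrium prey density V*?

At the interior fixed point, setting dP/dt = 0 with P > 0 fixes V* = (predator death rate)/(VP coefficient) — independent of the other coefficients.
With the change, V* = 0.396/0.00502 = 78.9; it falls from 142.

V* ≈ 78.9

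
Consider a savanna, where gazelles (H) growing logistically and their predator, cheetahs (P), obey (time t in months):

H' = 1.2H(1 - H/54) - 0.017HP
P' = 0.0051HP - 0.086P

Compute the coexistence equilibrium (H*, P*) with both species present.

H* ≈ 16.9, P* ≈ 48.5

From dP/dt = 0 with P > 0: 0.0051H* = 0.086, so H* = 16.9.
Substitute into dH/dt = 0: 1.2(1 - 16.9/54) = 0.017P*.
The bracket is 0.688, giving P* = 0.825/0.017 = 48.5.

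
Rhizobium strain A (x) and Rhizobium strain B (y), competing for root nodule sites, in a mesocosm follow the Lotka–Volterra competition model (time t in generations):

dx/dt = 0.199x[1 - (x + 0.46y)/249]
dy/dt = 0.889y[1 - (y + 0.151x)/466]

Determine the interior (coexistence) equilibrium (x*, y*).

Setting both brackets to zero gives the nullclines x + 0.46y = 249 and 0.151x + y = 466.
Substituting y = 466 - 0.151x into the first: x(1 - 0.46·0.151) = 249 - 0.46·466.
So x* = 34.6/0.931 = 37.2, and then y* = 466 - 0.151·37.2 = 460.

x* ≈ 37.2, y* ≈ 460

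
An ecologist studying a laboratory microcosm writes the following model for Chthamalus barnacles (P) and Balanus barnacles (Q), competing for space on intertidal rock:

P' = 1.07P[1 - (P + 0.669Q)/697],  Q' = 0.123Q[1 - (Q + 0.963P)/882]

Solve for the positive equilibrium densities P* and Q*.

Setting both brackets to zero gives the nullclines P + 0.669Q = 697 and 0.963P + Q = 882.
Substituting Q = 882 - 0.963P into the first: P(1 - 0.669·0.963) = 697 - 0.669·882.
So P* = 107/0.356 = 301, and then Q* = 882 - 0.963·301 = 593.

P* ≈ 301, Q* ≈ 593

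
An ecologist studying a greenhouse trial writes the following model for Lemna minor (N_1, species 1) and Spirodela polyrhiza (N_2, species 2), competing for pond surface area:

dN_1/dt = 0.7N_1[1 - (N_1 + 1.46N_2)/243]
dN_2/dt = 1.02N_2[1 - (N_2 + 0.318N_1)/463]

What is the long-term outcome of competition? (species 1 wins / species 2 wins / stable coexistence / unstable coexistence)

species 2 excludes species 1

Compare the nullcline intercepts: K1/α12 = 243/1.46 = 166 < K2 = 463; K2/α21 = 463/0.318 = 1460 > K1 = 243.
Since the inequalities point opposite ways, species 2 can invade but species 1 cannot.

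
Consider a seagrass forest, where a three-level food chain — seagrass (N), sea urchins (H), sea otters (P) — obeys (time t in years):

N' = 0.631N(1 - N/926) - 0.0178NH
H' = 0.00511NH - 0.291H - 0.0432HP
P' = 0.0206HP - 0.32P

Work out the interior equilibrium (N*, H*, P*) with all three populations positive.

From dP/dt = 0: 0.0206H* = 0.32, so H* = 15.5.
From dN/dt = 0: 0.631(1 - N*/926) = 0.0178·15.5, giving N* = 926·(1 - 0.438) = 520.
From dH/dt = 0: 0.00511·520 - 0.291 = 0.0432P*, so P* = 2.37/0.0432 = 54.8.

N* ≈ 520, H* ≈ 15.5, P* ≈ 54.8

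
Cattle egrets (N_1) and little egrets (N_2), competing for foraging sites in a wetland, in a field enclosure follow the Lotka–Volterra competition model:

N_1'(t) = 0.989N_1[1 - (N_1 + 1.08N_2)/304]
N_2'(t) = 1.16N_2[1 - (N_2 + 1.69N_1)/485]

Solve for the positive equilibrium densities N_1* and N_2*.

N_1* ≈ 266, N_2* ≈ 34.9

Setting both brackets to zero gives the nullclines N_1 + 1.08N_2 = 304 and 1.69N_1 + N_2 = 485.
Substituting N_2 = 485 - 1.69N_1 into the first: N_1(1 - 1.08·1.69) = 304 - 1.08·485.
So N_1* = -220/-0.825 = 266, and then N_2* = 485 - 1.69·266 = 34.9.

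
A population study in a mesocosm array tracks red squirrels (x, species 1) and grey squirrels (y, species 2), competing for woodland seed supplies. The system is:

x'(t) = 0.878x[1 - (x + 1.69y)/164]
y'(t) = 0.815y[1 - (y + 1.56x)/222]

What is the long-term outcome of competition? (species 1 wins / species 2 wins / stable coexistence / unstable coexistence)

Compare the nullcline intercepts: K1/α12 = 164/1.69 = 97 < K2 = 222; K2/α21 = 222/1.56 = 142 < K1 = 164.
Since both are reversed, neither can invade when rare; the interior point is a saddle.

unstable coexistence (outcome depends on initial conditions)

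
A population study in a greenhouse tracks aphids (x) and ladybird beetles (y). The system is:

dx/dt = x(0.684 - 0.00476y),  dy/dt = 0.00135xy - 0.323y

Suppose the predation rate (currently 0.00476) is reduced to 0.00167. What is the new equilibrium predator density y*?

y* ≈ 410

At the interior fixed point, setting dx/dt = 0 with x > 0 fixes y* = (prey growth rate)/(xy coefficient) — independent of the other coefficients.
With the change, y* = 0.684/0.00167 = 410; it rises from 144.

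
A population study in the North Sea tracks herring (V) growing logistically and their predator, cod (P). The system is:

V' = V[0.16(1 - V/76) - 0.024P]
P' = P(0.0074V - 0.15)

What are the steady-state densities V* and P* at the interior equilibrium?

From dP/dt = 0 with P > 0: 0.0074V* = 0.15, so V* = 20.3.
Substitute into dV/dt = 0: 0.16(1 - 20.3/76) = 0.024P*.
The bracket is 0.733, giving P* = 0.117/0.024 = 4.89.

V* ≈ 20.3, P* ≈ 4.89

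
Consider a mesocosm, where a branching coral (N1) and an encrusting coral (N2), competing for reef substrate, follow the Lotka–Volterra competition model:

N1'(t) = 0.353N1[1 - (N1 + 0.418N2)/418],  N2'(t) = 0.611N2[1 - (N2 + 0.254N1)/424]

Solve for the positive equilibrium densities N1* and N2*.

N1* ≈ 269, N2* ≈ 356

Setting both brackets to zero gives the nullclines N1 + 0.418N2 = 418 and 0.254N1 + N2 = 424.
Substituting N2 = 424 - 0.254N1 into the first: N1(1 - 0.418·0.254) = 418 - 0.418·424.
So N1* = 241/0.894 = 269, and then N2* = 424 - 0.254·269 = 356.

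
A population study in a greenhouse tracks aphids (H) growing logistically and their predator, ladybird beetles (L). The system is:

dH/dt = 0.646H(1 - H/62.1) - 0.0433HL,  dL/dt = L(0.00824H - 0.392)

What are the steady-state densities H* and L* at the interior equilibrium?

From dL/dt = 0 with L > 0: 0.00824H* = 0.392, so H* = 47.6.
Substitute into dH/dt = 0: 0.646(1 - 47.6/62.1) = 0.0433L*.
The bracket is 0.234, giving L* = 0.151/0.0433 = 3.49.

H* ≈ 47.6, L* ≈ 3.49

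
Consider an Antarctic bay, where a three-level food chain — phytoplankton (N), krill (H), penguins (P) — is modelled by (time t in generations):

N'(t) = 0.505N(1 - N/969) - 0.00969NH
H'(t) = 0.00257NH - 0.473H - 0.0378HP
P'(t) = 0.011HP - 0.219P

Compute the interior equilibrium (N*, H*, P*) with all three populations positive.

From dP/dt = 0: 0.011H* = 0.219, so H* = 19.9.
From dN/dt = 0: 0.505(1 - N*/969) = 0.00969·19.9, giving N* = 969·(1 - 0.382) = 599.
From dH/dt = 0: 0.00257·599 - 0.473 = 0.0378P*, so P* = 1.07/0.0378 = 28.2.

N* ≈ 599, H* ≈ 19.9, P* ≈ 28.2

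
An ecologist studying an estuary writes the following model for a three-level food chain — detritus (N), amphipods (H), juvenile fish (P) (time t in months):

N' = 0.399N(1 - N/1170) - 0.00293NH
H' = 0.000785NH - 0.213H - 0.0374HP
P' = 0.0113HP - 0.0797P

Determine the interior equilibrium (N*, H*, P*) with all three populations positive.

N* ≈ 1110, H* ≈ 7.05, P* ≈ 17.6

From dP/dt = 0: 0.0113H* = 0.0797, so H* = 7.05.
From dN/dt = 0: 0.399(1 - N*/1170) = 0.00293·7.05, giving N* = 1170·(1 - 0.0518) = 1110.
From dH/dt = 0: 0.000785·1110 - 0.213 = 0.0374P*, so P* = 0.658/0.0374 = 17.6.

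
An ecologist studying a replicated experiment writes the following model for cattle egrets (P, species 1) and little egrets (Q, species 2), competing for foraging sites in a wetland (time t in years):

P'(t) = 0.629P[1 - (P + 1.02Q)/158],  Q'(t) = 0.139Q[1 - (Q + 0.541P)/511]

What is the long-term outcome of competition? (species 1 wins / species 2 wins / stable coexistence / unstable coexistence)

Compare the nullcline intercepts: K1/α12 = 158/1.02 = 155 < K2 = 511; K2/α21 = 511/0.541 = 945 > K1 = 158.
Since the inequalities point opposite ways, species 2 can invade but species 1 cannot.

species 2 excludes species 1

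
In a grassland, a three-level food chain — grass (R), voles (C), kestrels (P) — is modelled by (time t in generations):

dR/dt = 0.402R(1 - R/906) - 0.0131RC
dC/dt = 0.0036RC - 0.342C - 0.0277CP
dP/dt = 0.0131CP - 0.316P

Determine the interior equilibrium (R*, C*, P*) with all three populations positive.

From dP/dt = 0: 0.0131C* = 0.316, so C* = 24.1.
From dR/dt = 0: 0.402(1 - R*/906) = 0.0131·24.1, giving R* = 906·(1 - 0.786) = 194.
From dC/dt = 0: 0.0036·194 - 0.342 = 0.0277P*, so P* = 0.356/0.0277 = 12.8.

R* ≈ 194, C* ≈ 24.1, P* ≈ 12.8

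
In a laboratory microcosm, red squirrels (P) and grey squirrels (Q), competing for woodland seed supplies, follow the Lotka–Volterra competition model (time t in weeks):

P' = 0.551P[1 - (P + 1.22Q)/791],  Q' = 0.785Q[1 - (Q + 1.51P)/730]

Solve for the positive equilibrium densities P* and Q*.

P* ≈ 118, Q* ≈ 551

Setting both brackets to zero gives the nullclines P + 1.22Q = 791 and 1.51P + Q = 730.
Substituting Q = 730 - 1.51P into the first: P(1 - 1.22·1.51) = 791 - 1.22·730.
So P* = -99.6/-0.842 = 118, and then Q* = 730 - 1.51·118 = 551.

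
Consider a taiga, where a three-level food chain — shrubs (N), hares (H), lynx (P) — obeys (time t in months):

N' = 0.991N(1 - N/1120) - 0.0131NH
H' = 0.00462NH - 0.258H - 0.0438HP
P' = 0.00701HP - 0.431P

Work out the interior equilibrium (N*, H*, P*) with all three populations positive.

N* ≈ 210, H* ≈ 61.5, P* ≈ 16.2

From dP/dt = 0: 0.00701H* = 0.431, so H* = 61.5.
From dN/dt = 0: 0.991(1 - N*/1120) = 0.0131·61.5, giving N* = 1120·(1 - 0.813) = 210.
From dH/dt = 0: 0.00462·210 - 0.258 = 0.0438P*, so P* = 0.711/0.0438 = 16.2.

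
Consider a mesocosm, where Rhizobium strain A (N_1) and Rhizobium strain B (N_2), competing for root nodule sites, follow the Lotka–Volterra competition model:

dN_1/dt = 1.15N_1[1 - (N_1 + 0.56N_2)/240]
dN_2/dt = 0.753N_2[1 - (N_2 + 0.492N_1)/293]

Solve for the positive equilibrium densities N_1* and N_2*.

N_1* ≈ 105, N_2* ≈ 241

Setting both brackets to zero gives the nullclines N_1 + 0.56N_2 = 240 and 0.492N_1 + N_2 = 293.
Substituting N_2 = 293 - 0.492N_1 into the first: N_1(1 - 0.56·0.492) = 240 - 0.56·293.
So N_1* = 75.9/0.724 = 105, and then N_2* = 293 - 0.492·105 = 241.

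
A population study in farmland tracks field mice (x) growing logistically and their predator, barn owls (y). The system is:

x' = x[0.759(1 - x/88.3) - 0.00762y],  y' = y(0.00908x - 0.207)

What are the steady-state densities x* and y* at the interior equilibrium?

x* ≈ 22.8, y* ≈ 73.9

From dy/dt = 0 with y > 0: 0.00908x* = 0.207, so x* = 22.8.
Substitute into dx/dt = 0: 0.759(1 - 22.8/88.3) = 0.00762y*.
The bracket is 0.742, giving y* = 0.563/0.00762 = 73.9.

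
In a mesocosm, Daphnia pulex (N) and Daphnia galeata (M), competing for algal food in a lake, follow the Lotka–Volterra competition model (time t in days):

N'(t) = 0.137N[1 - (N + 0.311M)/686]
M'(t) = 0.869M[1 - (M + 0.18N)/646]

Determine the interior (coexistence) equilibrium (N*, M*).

Setting both brackets to zero gives the nullclines N + 0.311M = 686 and 0.18N + M = 646.
Substituting M = 646 - 0.18N into the first: N(1 - 0.311·0.18) = 686 - 0.311·646.
So N* = 485/0.944 = 514, and then M* = 646 - 0.18·514 = 554.

N* ≈ 514, M* ≈ 554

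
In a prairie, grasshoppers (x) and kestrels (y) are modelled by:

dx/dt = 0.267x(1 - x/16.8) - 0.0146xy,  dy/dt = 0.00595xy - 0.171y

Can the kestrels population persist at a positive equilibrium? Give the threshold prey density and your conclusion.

Threshold x = 28.7; K < 28.7, so no, the predator goes extinct.

The predator equation gives dy/dt > 0 only when x > 0.171/0.00595 = 28.7.
Without the predator, x → K = 16.8. Since 16.8 < 28.7, the predator cannot invade.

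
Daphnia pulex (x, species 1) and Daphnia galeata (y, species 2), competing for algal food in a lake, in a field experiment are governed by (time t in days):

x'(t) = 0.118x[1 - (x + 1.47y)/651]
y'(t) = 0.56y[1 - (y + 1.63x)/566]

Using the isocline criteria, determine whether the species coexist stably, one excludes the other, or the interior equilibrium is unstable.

unstable coexistence (outcome depends on initial conditions)

Compare the nullcline intercepts: K1/α12 = 651/1.47 = 443 < K2 = 566; K2/α21 = 566/1.63 = 347 < K1 = 651.
Since both are reversed, neither can invade when rare; the interior point is a saddle.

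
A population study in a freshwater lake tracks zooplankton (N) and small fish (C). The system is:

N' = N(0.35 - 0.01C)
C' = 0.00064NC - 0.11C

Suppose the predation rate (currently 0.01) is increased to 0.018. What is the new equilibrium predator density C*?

At the interior fixed point, setting dN/dt = 0 with N > 0 fixes C* = (prey growth rate)/(NC coefficient) — independent of the other coefficients.
With the change, C* = 0.35/0.018 = 19.4; it falls from 35.

C* ≈ 19.4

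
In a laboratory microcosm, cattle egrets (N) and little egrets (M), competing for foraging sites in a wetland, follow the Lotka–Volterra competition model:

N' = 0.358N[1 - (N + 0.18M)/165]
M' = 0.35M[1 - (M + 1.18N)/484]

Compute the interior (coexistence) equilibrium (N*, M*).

Setting both brackets to zero gives the nullclines N + 0.18M = 165 and 1.18N + M = 484.
Substituting M = 484 - 1.18N into the first: N(1 - 0.18·1.18) = 165 - 0.18·484.
So N* = 77.9/0.788 = 98.9, and then M* = 484 - 1.18·98.9 = 367.

N* ≈ 98.9, M* ≈ 367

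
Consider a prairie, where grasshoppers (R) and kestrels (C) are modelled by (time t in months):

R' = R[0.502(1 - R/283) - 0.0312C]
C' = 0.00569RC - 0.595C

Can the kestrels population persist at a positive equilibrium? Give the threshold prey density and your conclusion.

The predator equation gives dC/dt > 0 only when R > 0.595/0.00569 = 105.
Without the predator, R → K = 283. Since 283 > 105, the predator can invade and persist.

Threshold R = 105; K > 105, so yes, the predator persists.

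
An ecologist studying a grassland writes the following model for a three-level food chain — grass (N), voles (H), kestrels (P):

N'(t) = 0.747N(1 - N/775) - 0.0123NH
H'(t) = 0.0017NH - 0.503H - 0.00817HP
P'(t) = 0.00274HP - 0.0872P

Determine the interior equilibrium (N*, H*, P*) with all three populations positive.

N* ≈ 369, H* ≈ 31.8, P* ≈ 15.2

From dP/dt = 0: 0.00274H* = 0.0872, so H* = 31.8.
From dN/dt = 0: 0.747(1 - N*/775) = 0.0123·31.8, giving N* = 775·(1 - 0.524) = 369.
From dH/dt = 0: 0.0017·369 - 0.503 = 0.00817P*, so P* = 0.124/0.00817 = 15.2.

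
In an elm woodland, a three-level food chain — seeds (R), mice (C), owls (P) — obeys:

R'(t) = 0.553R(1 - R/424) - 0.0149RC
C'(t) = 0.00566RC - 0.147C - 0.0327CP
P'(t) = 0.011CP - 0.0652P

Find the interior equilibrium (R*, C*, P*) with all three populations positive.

From dP/dt = 0: 0.011C* = 0.0652, so C* = 5.93.
From dR/dt = 0: 0.553(1 - R*/424) = 0.0149·5.93, giving R* = 424·(1 - 0.16) = 356.
From dC/dt = 0: 0.00566·356 - 0.147 = 0.0327P*, so P* = 1.87/0.0327 = 57.2.

R* ≈ 356, C* ≈ 5.93, P* ≈ 57.2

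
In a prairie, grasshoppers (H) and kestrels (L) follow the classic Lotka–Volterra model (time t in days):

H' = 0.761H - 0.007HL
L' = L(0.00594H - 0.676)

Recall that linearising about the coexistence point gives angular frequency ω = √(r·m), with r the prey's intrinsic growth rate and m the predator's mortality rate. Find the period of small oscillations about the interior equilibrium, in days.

Here r = 0.761 and m = 0.676, so r·m = 0.514.
ω = √0.514 = 0.717 per day, hence T = 2π/ω ≈ 8.76 days.

T ≈ 8.76 days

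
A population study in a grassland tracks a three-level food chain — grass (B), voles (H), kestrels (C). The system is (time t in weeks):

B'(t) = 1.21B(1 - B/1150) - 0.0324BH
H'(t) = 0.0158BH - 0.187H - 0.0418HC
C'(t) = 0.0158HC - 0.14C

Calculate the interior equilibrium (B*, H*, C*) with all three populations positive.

From dC/dt = 0: 0.0158H* = 0.14, so H* = 8.86.
From dB/dt = 0: 1.21(1 - B*/1150) = 0.0324·8.86, giving B* = 1150·(1 - 0.237) = 877.
From dH/dt = 0: 0.0158·877 - 0.187 = 0.0418C*, so C* = 13.7/0.0418 = 327.

B* ≈ 877, H* ≈ 8.86, C* ≈ 327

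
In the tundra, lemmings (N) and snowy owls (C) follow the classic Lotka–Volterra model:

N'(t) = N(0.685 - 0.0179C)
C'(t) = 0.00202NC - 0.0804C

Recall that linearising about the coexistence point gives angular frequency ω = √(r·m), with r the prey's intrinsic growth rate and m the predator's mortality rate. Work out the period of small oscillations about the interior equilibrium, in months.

Here r = 0.685 and m = 0.0804, so r·m = 0.0551.
ω = √0.0551 = 0.235 per month, hence T = 2π/ω ≈ 26.8 months.

T ≈ 26.8 months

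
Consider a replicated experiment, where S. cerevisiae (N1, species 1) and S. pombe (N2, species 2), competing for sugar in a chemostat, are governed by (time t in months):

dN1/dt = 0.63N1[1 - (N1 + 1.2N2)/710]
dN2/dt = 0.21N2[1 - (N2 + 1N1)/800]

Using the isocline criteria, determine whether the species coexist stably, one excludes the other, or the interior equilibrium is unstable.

Compare the nullcline intercepts: K1/α12 = 710/1.2 = 592 < K2 = 800; K2/α21 = 800/1 = 800 > K1 = 710.
Since the inequalities point opposite ways, species 2 can invade but species 1 cannot.

species 2 excludes species 1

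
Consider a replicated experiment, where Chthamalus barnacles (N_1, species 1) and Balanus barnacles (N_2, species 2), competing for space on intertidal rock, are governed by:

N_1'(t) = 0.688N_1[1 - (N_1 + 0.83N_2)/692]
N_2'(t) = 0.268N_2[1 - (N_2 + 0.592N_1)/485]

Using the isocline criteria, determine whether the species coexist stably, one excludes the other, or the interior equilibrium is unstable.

stable coexistence

Compare the nullcline intercepts: K1/α12 = 692/0.83 = 834 > K2 = 485; K2/α21 = 485/0.592 = 819 > K1 = 692.
Since both inequalities hold, each species can invade when rare, so the interior equilibrium is stable.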